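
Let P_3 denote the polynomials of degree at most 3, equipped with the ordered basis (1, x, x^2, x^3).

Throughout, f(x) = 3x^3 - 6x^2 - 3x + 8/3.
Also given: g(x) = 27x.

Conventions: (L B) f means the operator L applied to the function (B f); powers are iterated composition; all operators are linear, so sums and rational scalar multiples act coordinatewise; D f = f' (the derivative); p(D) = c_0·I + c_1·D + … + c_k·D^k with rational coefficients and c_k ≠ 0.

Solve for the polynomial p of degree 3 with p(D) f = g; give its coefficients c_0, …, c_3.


p(D) = (3/2)·D^2 + D^3, i.e. c_0 = 0, c_1 = 0, c_2 = 3/2, c_3 = 1

D^0 f = 3x^3 - 6x^2 - 3x + 8/3
D^1 f = 9x^2 - 12x - 3
D^2 f = 18x - 12
D^3 f = 18
matching coefficients of g against c_0 f + c_1 Df + … from the top degree down determines the c_i
solution: c_0 = 0, c_1 = 0, c_2 = 3/2, c_3 = 1


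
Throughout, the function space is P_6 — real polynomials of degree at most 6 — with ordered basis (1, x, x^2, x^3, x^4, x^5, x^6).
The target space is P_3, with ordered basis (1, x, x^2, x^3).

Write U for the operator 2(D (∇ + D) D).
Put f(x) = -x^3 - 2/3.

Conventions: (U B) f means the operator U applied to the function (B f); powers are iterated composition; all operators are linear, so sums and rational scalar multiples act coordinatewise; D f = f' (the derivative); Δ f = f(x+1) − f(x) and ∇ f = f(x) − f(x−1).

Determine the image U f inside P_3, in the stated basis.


D f = -3x^2
∇ D f = -6x + 3
D D f = -6x
(∇ + D) D f = -12x + 3
D (∇ + D) D f = -12
(2(D (∇ + D) D)) f = -24

the result is g(x) = -24


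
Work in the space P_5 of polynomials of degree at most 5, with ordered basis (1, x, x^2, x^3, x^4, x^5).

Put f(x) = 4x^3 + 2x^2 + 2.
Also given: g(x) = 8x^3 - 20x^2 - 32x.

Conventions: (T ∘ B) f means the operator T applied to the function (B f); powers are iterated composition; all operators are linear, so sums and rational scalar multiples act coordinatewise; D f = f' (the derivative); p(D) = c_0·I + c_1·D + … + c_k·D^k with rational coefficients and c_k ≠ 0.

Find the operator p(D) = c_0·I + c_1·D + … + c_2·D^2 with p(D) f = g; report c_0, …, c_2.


p(D) = 2·I − 2·D − D^2, i.e. c_0 = 2, c_1 = -2, c_2 = -1

D^0 f = 4x^3 + 2x^2 + 2
D^1 f = 12x^2 + 4x
D^2 f = 24x + 4
matching coefficients of g against c_0 f + c_1 Df + … from the top degree down determines the c_i
solution: c_0 = 2, c_1 = -2, c_2 = -1


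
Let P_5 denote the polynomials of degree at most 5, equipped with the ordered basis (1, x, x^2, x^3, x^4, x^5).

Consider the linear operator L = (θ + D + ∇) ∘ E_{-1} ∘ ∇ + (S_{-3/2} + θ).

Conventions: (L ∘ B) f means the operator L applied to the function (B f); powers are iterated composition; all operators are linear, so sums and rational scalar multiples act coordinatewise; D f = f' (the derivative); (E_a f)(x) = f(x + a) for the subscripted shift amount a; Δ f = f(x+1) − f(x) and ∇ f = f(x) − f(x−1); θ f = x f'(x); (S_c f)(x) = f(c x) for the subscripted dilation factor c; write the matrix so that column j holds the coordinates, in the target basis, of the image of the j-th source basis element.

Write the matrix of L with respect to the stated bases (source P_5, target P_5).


the matrix is [[1, 0, 4, -21, 78, -255]; [0, -1/2, 2, 3, -56, 315]; [0, 0, 17/4, 6, -12, -70]; [0, 0, 0, -3/8, 12, -50]; [0, 0, 0, 0, 145/16, 20]; [0, 0, 0, 0, 0, -83/32]] (rows listed top to bottom)

image of 1: 1
image of x: -(1/2)x
image of x^2: (17/4)x^2 + 2x + 4
image of x^3: -(3/8)x^3 + 6x^2 + 3x - 21
image of x^4: (145/16)x^4 + 12x^3 - 12x^2 - 56x + 78
image of x^5: -(83/32)x^5 + 20x^4 - 50x^3 - 70x^2 + 315x - 255
each image's coordinates form column j of the matrix


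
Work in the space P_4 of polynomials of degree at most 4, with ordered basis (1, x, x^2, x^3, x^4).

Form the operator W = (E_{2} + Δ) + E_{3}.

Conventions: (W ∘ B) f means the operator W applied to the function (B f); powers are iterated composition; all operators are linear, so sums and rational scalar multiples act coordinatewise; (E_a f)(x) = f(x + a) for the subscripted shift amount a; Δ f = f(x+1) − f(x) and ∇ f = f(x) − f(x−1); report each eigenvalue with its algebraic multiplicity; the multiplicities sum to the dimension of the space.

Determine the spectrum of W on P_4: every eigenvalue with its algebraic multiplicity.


λ = 2 (multiplicity 5)

image of 1: 2
image of x: 2x + 6
image of x^2: 2x^2 + 12x + 14
image of x^3: 2x^3 + 18x^2 + 42x + 36
image of x^4: 2x^4 + 24x^3 + 84x^2 + 144x + 98
the matrix is upper triangular; its diagonal is (2, 2, 2, 2, 2)
for a triangular matrix the eigenvalues are the diagonal entries, with algebraic multiplicity their repetition count


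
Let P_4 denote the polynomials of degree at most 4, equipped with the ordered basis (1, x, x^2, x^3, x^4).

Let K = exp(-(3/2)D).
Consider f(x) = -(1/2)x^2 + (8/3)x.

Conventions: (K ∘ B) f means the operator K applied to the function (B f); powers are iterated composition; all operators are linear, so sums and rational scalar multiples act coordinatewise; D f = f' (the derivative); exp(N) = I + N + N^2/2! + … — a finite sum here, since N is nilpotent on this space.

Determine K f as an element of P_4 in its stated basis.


g(x) = -(1/2)x^2 + (25/6)x - 41/8

order-1 term: (3/2)x - 4
order-2 term: -9/8
the series for exp(-(3/2)D) f terminates at order 2
exp(-(3/2)D) f = -(1/2)x^2 + (25/6)x - 41/8


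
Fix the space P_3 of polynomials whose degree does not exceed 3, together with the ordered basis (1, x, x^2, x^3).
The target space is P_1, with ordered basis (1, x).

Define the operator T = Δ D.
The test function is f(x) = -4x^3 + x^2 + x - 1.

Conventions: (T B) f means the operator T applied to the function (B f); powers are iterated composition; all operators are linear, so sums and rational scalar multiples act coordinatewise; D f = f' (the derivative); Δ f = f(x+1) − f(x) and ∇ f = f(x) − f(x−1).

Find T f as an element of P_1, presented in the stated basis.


D f = -12x^2 + 2x + 1
Δ D f = -24x - 10

the result is g(x) = -24x - 10


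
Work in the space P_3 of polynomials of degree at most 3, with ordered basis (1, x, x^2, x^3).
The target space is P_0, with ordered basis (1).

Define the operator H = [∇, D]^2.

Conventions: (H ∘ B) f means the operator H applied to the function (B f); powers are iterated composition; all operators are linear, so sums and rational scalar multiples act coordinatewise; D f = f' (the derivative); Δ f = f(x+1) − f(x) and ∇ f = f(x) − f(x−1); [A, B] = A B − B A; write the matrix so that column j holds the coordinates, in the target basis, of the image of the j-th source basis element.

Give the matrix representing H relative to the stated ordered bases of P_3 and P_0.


image of 1: 0
image of x: 0
image of x^2: 0
image of x^3: 0
each image's coordinates form column j of the matrix

the matrix is [[0, 0, 0, 0]] (rows listed top to bottom)


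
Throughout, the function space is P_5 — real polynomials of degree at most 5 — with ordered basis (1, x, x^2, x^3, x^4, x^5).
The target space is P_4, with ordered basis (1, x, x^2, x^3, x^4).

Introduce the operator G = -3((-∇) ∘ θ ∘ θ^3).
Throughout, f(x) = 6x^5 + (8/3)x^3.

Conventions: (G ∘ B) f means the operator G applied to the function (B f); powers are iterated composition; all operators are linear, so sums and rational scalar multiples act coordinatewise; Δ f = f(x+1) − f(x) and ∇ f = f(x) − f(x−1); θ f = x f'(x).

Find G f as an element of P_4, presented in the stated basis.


the image equals g(x) = 56250x^4 - 112500x^3 + 114444x^2 - 58194x + 11898

θ f = 30x^5 + 8x^3
θ θ f = 150x^5 + 24x^3
θ θ θ f = 750x^5 + 72x^3
θ θ^3 f = 3750x^5 + 216x^3
∇ θ θ^3 f = 18750x^4 - 37500x^3 + 38148x^2 - 19398x + 3966
(-∇) θ θ^3 f = -18750x^4 + 37500x^3 - 38148x^2 + 19398x - 3966
(-3((-∇) ∘ θ ∘ θ^3)) f = 56250x^4 - 112500x^3 + 114444x^2 - 58194x + 11898


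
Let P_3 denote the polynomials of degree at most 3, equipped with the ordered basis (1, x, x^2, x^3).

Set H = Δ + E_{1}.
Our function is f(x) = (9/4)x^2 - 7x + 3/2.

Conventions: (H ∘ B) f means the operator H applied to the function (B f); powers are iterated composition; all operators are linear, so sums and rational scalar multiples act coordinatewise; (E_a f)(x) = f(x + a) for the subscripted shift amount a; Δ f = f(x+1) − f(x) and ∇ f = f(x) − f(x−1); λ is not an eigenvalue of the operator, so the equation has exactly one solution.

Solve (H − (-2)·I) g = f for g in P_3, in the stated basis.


the image equals g(x) = (3/4)x^2 - (10/3)x + 20/9

write g with unknown coordinates in the stated basis and equate coefficients in (H − (-2)·I) g = f
solving from the highest basis element down gives g = (3/4)x^2 - (10/3)x + 20/9
check: H g = (3/4)x^2 - (1/3)x - 53/18
so H g − (-2)·g = (9/4)x^2 - 7x + 3/2 = f ✓


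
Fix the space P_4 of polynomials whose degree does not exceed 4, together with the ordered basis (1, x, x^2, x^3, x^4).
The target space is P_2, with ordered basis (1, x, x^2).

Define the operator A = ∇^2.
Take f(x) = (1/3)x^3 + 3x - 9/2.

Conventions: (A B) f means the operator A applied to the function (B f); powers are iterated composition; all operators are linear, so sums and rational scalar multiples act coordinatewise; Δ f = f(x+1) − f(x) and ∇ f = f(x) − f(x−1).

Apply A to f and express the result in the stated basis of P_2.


∇ f = x^2 - x + 10/3
∇ ∇ f = 2x - 2

the image equals g(x) = 2x - 2


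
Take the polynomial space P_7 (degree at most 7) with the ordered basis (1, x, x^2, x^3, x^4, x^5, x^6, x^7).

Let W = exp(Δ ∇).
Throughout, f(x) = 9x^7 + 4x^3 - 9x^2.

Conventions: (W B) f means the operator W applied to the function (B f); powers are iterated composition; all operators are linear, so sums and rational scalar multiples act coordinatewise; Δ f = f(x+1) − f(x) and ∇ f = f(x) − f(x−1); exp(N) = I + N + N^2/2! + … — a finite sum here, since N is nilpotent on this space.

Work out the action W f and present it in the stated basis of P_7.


order-1 term: 378x^5 + 630x^3 + 150x - 18
order-2 term: 3780x^3 + 3780x
order-3 term: 7560x
the series for exp(Δ ∇) f terminates at order 3
exp(Δ ∇) f = 9x^7 + 378x^5 + 4414x^3 - 9x^2 + 11490x - 18

the image equals g(x) = 9x^7 + 378x^5 + 4414x^3 - 9x^2 + 11490x - 18


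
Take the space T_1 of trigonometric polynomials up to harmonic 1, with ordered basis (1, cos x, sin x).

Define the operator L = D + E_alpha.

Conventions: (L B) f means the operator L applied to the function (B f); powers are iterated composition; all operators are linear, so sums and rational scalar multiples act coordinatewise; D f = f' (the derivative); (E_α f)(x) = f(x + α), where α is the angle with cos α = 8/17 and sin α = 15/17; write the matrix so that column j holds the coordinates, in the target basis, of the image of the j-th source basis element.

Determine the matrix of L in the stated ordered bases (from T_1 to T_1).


image of 1: 1
image of cos x: (8/17)cos x - (32/17)sin x
image of sin x: (32/17)cos x + (8/17)sin x
each image's coordinates form column j of the matrix

the matrix is [[1, 0, 0]; [0, 8/17, 32/17]; [0, -32/17, 8/17]] (rows listed top to bottom)


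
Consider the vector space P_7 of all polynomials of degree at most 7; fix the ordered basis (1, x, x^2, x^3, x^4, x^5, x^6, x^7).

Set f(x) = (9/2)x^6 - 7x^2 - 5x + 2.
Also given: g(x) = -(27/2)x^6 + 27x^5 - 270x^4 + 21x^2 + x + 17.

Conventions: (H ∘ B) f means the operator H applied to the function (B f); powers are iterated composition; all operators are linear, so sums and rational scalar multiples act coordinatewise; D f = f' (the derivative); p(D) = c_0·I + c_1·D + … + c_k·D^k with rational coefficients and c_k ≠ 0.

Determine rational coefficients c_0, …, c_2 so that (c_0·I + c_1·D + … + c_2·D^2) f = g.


D^0 f = (9/2)x^6 - 7x^2 - 5x + 2
D^1 f = 27x^5 - 14x - 5
D^2 f = 135x^4 - 14
matching coefficients of g against c_0 f + c_1 Df + … from the top degree down determines the c_i
solution: c_0 = -3, c_1 = 1, c_2 = -2

p(D) = -3·I + D − 2·D^2, i.e. c_0 = -3, c_1 = 1, c_2 = -2


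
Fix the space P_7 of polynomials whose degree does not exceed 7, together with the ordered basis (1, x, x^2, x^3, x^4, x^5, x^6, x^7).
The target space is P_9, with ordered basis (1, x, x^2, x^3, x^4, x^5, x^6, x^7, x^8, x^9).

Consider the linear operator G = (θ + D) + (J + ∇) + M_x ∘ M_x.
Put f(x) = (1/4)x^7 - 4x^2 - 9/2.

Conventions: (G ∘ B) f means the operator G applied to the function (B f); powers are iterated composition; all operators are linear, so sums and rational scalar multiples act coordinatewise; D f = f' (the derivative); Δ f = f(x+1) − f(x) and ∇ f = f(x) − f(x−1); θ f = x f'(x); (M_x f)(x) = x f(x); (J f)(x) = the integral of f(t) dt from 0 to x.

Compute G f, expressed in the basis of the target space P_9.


θ f = (7/4)x^7 - 8x^2
D f = (7/4)x^6 - 8x
(θ + D) f = (7/4)x^7 + (7/4)x^6 - 8x^2 - 8x
J f = (1/32)x^8 - (4/3)x^3 - (9/2)x
∇ f = (7/4)x^6 - (21/4)x^5 + (35/4)x^4 - (35/4)x^3 + (21/4)x^2 - (39/4)x + 17/4
(J + ∇) f = (1/32)x^8 + (7/4)x^6 - (21/4)x^5 + (35/4)x^4 - (121/12)x^3 + (21/4)x^2 - (57/4)x + 17/4
M_x f = (1/4)x^8 - 4x^3 - (9/2)x
M_x M_x f = (1/4)x^9 - 4x^4 - (9/2)x^2
((θ + D) + (J + ∇) + M_x ∘ M_x) f = (1/4)x^9 + (1/32)x^8 + (7/4)x^7 + (7/2)x^6 - (21/4)x^5 + (19/4)x^4 - (121/12)x^3 - (29/4)x^2 - (89/4)x + 17/4

g(x) = (1/4)x^9 + (1/32)x^8 + (7/4)x^7 + (7/2)x^6 - (21/4)x^5 + (19/4)x^4 - (121/12)x^3 - (29/4)x^2 - (89/4)x + 17/4


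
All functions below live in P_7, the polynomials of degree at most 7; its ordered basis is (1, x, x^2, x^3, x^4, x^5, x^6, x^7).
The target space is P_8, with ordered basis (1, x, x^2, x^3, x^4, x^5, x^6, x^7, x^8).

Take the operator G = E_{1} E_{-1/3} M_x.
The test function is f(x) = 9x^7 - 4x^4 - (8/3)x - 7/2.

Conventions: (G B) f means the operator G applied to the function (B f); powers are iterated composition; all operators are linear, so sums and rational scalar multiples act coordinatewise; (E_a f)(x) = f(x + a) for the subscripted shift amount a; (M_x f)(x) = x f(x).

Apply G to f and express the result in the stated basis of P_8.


M_x f = 9x^8 - 4x^5 - (8/3)x^2 - (7/2)x
E_{-1/3} M_x f = 9x^8 - 24x^7 + 28x^6 - (68/3)x^5 + (130/9)x^4 - (176/27)x^3 - (68/81)x^2 - (973/486)x + 1295/1458
E_{1} E_{-1/3} M_x f = 9x^8 + 48x^7 + 112x^6 + (436/3)x^5 + (1000/9)x^4 + (1312/27)x^3 + (616/81)x^2 - (3301/486)x - 2693/729

g(x) = 9x^8 + 48x^7 + 112x^6 + (436/3)x^5 + (1000/9)x^4 + (1312/27)x^3 + (616/81)x^2 - (3301/486)x - 2693/729


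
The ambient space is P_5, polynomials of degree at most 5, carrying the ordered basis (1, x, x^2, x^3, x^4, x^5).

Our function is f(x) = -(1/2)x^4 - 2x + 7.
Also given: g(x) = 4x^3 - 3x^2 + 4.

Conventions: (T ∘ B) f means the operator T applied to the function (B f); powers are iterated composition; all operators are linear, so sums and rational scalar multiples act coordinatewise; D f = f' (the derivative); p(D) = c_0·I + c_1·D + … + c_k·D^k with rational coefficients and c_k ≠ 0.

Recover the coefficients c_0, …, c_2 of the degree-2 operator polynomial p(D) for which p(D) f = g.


c_0 = 0, c_1 = -2, c_2 = 1/2

D^0 f = -(1/2)x^4 - 2x + 7
D^1 f = -2x^3 - 2
D^2 f = -6x^2
matching coefficients of g against c_0 f + c_1 Df + … from the top degree down determines the c_i
solution: c_0 = 0, c_1 = -2, c_2 = 1/2


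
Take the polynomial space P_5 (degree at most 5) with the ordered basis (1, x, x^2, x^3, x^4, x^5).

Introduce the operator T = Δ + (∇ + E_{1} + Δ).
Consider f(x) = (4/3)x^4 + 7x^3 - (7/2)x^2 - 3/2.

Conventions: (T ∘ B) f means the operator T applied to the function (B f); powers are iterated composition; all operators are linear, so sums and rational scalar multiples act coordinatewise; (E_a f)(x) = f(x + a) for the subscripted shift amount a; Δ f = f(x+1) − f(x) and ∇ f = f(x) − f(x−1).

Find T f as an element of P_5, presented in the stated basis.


Δ f = (16/3)x^3 + 29x^2 + (58/3)x + 29/6
∇ f = (16/3)x^3 + 13x^2 - (68/3)x + 55/6
E_{1} f = (4/3)x^4 + (37/3)x^3 + (51/2)x^2 + (58/3)x + 10/3
Δ f = (16/3)x^3 + 29x^2 + (58/3)x + 29/6
(∇ + E_{1} + Δ) f = (4/3)x^4 + 23x^3 + (135/2)x^2 + 16x + 52/3
(Δ + (∇ + E_{1} + Δ)) f = (4/3)x^4 + (85/3)x^3 + (193/2)x^2 + (106/3)x + 133/6

the image equals g(x) = (4/3)x^4 + (85/3)x^3 + (193/2)x^2 + (106/3)x + 133/6


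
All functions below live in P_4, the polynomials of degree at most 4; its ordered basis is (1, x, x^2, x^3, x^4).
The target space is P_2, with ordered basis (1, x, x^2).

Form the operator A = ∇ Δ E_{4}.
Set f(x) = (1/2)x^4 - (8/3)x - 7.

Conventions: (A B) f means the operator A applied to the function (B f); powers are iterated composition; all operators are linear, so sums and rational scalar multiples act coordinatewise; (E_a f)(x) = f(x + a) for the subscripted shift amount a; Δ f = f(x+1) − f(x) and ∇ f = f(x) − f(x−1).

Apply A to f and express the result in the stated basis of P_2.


E_{4} f = (1/2)x^4 + 8x^3 + 48x^2 + (376/3)x + 331/3
Δ E_{4} f = 2x^3 + 27x^2 + 122x + 1091/6
∇ Δ E_{4} f = 6x^2 + 48x + 97

the result is g(x) = 6x^2 + 48x + 97


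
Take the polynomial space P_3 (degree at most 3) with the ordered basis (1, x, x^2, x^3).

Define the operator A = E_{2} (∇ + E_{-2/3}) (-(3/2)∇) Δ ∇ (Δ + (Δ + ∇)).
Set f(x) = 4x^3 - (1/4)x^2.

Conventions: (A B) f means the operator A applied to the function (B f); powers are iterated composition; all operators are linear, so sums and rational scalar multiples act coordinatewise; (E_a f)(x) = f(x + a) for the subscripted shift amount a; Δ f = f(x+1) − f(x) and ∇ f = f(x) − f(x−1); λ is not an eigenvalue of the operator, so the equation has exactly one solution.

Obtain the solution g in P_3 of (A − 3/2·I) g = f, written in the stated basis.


write g with unknown coordinates in the stated basis and equate coefficients in (A − 3/2·I) g = f
solving from the highest basis element down gives g = -(8/3)x^3 + (1/6)x^2
check: A g = 0
so A g − 3/2·g = 4x^3 - (1/4)x^2 = f ✓

the image equals g(x) = -(8/3)x^3 + (1/6)x^2


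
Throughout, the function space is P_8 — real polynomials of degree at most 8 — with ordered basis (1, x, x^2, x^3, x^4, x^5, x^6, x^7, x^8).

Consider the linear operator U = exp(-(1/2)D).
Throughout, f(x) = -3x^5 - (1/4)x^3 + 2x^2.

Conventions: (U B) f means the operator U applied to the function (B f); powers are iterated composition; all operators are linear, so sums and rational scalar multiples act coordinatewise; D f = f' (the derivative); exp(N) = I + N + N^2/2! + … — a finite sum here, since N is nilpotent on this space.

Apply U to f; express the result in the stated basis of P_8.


g(x) = -3x^5 + (15/2)x^4 - (31/4)x^3 + (49/8)x^2 - (25/8)x + 5/8

order-1 term: (15/2)x^4 + (3/8)x^2 - 2x
order-2 term: -(15/2)x^3 - (3/16)x + 1/2
order-3 term: (15/4)x^2 + 1/32
order-4 term: -(15/16)x
order-5 term: 3/32
the series for exp(-(1/2)D) f terminates at order 5
exp(-(1/2)D) f = -3x^5 + (15/2)x^4 - (31/4)x^3 + (49/8)x^2 - (25/8)x + 5/8


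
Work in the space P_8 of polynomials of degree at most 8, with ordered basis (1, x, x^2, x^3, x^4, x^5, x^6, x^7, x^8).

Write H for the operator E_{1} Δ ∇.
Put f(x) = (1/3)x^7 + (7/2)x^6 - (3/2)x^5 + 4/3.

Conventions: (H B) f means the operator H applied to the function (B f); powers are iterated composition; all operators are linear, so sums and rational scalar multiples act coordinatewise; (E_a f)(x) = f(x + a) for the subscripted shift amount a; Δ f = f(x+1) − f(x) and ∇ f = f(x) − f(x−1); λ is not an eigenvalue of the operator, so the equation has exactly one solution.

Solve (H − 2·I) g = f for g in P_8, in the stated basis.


g(x) = -(1/6)x^7 - (7/4)x^6 - (11/4)x^5 - (175/4)x^4 - (520/3)x^3 - (2325/4)x^2 - (16019/12)x - 9085/6

write g with unknown coordinates in the stated basis and equate coefficients in (H − 2·I) g = f
solving from the highest basis element down gives g = -(1/6)x^7 - (7/4)x^6 - (11/4)x^5 - (175/4)x^4 - (520/3)x^3 - (2325/4)x^2 - (16019/12)x - 9085/6
check: H g = -7x^5 - (175/2)x^4 - (1040/3)x^3 - (2325/2)x^2 - (16019/6)x - 3027
so H g − 2·g = (1/3)x^7 + (7/2)x^6 - (3/2)x^5 + 4/3 = f ✓


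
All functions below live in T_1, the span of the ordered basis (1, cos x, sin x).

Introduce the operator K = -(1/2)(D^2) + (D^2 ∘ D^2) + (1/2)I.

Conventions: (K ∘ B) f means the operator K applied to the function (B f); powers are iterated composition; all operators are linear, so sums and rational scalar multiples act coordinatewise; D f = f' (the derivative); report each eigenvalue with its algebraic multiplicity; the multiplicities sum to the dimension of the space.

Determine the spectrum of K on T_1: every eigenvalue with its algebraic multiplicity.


λ = 1/2 (multiplicity 1), λ = 2 (multiplicity 2)

image of 1: 1/2
image of cos x: 2cos x
image of sin x: 2sin x
the matrix is diagonal; its diagonal is (1/2, 2, 2)
for a triangular matrix the eigenvalues are the diagonal entries, with algebraic multiplicity their repetition count


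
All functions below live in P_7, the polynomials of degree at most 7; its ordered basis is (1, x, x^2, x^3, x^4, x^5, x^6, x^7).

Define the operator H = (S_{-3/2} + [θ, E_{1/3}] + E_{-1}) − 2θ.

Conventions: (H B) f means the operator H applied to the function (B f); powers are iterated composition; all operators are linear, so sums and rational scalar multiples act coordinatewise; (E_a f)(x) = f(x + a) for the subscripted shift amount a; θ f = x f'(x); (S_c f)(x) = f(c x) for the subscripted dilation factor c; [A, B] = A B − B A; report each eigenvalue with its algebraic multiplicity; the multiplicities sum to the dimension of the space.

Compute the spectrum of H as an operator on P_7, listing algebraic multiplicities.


λ = -3851/128 (multiplicity 1), λ = -531/32 (multiplicity 1), λ = -67/8 (multiplicity 1), λ = -5/2 (multiplicity 1), λ = -31/16 (multiplicity 1), λ = -3/4 (multiplicity 1), λ = 25/64 (multiplicity 1), λ = 2 (multiplicity 1)

image of 1: 2
image of x: -(5/2)x - 4/3
image of x^2: -(3/4)x^2 - (8/3)x + 7/9
image of x^3: -(67/8)x^3 - 4x^2 + (7/3)x - 10/9
image of x^4: -(31/16)x^4 - (16/3)x^3 + (14/3)x^2 - (40/9)x + 77/81
image of x^5: -(531/32)x^5 - (20/3)x^4 + (70/9)x^3 - (100/9)x^2 + (385/81)x - 248/243
image of x^6: (25/64)x^6 - 8x^5 + (35/3)x^4 - (200/9)x^3 + (385/27)x^2 - (496/81)x + 241/243
image of x^7: -(3851/128)x^7 - (28/3)x^6 + (49/3)x^5 - (350/9)x^4 + (2695/81)x^3 - (1736/81)x^2 + (1687/243)x - 2194/2187
the matrix is upper triangular; its diagonal is (2, -5/2, -3/4, -67/8, -31/16, -531/32, 25/64, -3851/128)
for a triangular matrix the eigenvalues are the diagonal entries, with algebraic multiplicity their repetition count


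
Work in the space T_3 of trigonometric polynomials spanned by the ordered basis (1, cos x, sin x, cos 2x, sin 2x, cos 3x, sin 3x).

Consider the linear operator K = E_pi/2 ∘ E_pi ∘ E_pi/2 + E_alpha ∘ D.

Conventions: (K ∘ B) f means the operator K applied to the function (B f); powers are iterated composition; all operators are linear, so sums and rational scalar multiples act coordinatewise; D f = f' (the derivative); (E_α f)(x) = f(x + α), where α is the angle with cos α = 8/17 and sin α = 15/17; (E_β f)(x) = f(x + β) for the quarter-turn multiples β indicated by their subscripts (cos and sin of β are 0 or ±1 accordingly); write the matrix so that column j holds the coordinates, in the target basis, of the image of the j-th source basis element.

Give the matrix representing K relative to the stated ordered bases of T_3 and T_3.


image of 1: 1
image of cos x: (2/17)cos x - (8/17)sin x
image of sin x: (8/17)cos x + (2/17)sin x
image of cos 2x: -(191/289)cos 2x + (322/289)sin 2x
image of sin 2x: -(322/289)cos 2x - (191/289)sin 2x
image of cos 3x: (6398/4913)cos 3x + (14664/4913)sin 3x
image of sin 3x: -(14664/4913)cos 3x + (6398/4913)sin 3x
each image's coordinates form column j of the matrix

the matrix is [[1, 0, 0, 0, 0, 0, 0]; [0, 2/17, 8/17, 0, 0, 0, 0]; [0, -8/17, 2/17, 0, 0, 0, 0]; [0, 0, 0, -191/289, -322/289, 0, 0]; [0, 0, 0, 322/289, -191/289, 0, 0]; [0, 0, 0, 0, 0, 6398/4913, -14664/4913]; [0, 0, 0, 0, 0, 14664/4913, 6398/4913]] (rows listed top to bottom)


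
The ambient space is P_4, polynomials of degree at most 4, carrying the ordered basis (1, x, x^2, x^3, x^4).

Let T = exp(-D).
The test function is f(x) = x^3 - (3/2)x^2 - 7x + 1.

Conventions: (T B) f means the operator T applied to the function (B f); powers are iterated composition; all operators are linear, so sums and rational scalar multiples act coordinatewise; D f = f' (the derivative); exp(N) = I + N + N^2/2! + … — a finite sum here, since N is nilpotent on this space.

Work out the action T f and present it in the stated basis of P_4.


g(x) = x^3 - (9/2)x^2 - x + 11/2

order-1 term: -3x^2 + 3x + 7
order-2 term: 3x - 3/2
order-3 term: -1
the series for exp(-D) f terminates at order 3
exp(-D) f = x^3 - (9/2)x^2 - x + 11/2


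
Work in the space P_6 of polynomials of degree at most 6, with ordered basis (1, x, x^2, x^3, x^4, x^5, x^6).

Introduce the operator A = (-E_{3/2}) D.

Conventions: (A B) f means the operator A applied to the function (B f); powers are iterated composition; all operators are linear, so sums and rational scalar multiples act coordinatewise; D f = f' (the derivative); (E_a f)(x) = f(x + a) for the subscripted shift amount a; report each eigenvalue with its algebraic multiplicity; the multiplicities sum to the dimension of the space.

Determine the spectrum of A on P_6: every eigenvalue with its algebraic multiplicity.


λ = 0 (multiplicity 7)

image of 1: 0
image of x: -1
image of x^2: -2x - 3
image of x^3: -3x^2 - 9x - 27/4
image of x^4: -4x^3 - 18x^2 - 27x - 27/2
image of x^5: -5x^4 - 30x^3 - (135/2)x^2 - (135/2)x - 405/16
image of x^6: -6x^5 - 45x^4 - 135x^3 - (405/2)x^2 - (1215/8)x - 729/16
the matrix is upper triangular; its diagonal is (0, 0, 0, 0, 0, 0, 0)
for a triangular matrix the eigenvalues are the diagonal entries, with algebraic multiplicity their repetition count


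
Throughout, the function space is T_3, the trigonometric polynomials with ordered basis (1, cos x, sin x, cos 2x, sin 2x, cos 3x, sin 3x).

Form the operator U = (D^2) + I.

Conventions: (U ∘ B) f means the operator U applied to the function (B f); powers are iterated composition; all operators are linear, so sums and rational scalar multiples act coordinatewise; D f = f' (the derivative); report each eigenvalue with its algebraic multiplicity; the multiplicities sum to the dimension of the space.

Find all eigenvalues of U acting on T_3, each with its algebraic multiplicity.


image of 1: 1
image of cos x: 0
image of sin x: 0
image of cos 2x: -3cos 2x
image of sin 2x: -3sin 2x
image of cos 3x: -8cos 3x
image of sin 3x: -8sin 3x
the matrix is diagonal; its diagonal is (1, 0, 0, -3, -3, -8, -8)
for a triangular matrix the eigenvalues are the diagonal entries, with algebraic multiplicity their repetition count

λ = -8 (multiplicity 2), λ = -3 (multiplicity 2), λ = 0 (multiplicity 2), λ = 1 (multiplicity 1)


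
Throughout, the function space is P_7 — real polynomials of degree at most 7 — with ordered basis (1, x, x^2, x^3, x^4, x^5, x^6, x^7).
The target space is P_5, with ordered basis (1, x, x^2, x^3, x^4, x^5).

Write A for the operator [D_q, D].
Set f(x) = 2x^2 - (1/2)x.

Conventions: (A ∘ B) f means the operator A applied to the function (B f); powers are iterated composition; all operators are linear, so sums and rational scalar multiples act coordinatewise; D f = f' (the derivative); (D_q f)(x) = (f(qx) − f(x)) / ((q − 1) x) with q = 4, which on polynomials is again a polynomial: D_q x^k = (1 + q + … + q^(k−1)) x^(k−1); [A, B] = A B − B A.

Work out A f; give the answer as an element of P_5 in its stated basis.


g(x) = -6

D f = 4x - 1/2
D_q D f = 4
D_q f = 10x - 1/2
D D_q f = 10
[D_q, D] f = -6


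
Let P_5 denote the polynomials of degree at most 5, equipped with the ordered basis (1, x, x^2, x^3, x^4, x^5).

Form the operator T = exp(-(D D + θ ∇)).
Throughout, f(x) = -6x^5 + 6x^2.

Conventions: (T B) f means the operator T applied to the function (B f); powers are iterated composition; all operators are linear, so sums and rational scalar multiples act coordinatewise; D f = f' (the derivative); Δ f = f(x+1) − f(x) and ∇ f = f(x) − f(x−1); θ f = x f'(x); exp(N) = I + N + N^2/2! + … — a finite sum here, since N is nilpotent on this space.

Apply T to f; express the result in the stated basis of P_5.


order-1 term: 120x^4 - 60x^3 + 120x^2 - 42x - 12
order-2 term: -720x^3 + 180x^2 - 270x - 120
order-3 term: 1440x^2 + 600x - 120
order-4 term: -720x - 720
the series for exp(-(D D + θ ∇)) f terminates at order 4
exp(-(D D + θ ∇)) f = -6x^5 + 120x^4 - 780x^3 + 1746x^2 - 432x - 972

the image equals g(x) = -6x^5 + 120x^4 - 780x^3 + 1746x^2 - 432x - 972


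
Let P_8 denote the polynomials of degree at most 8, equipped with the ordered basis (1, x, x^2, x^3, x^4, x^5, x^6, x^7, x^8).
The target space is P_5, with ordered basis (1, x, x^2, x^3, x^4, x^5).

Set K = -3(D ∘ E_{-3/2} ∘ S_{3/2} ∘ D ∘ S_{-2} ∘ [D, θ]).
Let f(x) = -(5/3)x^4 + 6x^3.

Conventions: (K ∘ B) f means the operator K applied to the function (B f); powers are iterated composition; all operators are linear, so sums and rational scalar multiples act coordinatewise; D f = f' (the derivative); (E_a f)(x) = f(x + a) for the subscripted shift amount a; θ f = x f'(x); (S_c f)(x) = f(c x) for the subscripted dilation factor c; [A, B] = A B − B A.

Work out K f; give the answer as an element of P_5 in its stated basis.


θ f = -(20/3)x^4 + 18x^3
D θ f = -(80/3)x^3 + 54x^2
D f = -(20/3)x^3 + 18x^2
θ D f = -20x^3 + 36x^2
[D, θ] f = -(20/3)x^3 + 18x^2
S_{-2} [D, θ] f = (160/3)x^3 + 72x^2
D S_{-2} [D, θ] f = 160x^2 + 144x
S_{3/2} D S_{-2} [D, θ] f = 360x^2 + 216x
E_{-3/2} (S_{3/2} ∘ D ∘ S_{-2}) [D, θ] f = 360x^2 - 864x + 486
D E_{-3/2} (S_{3/2} ∘ D ∘ S_{-2}) [D, θ] f = 720x - 864
(-3(D ∘ E_{-3/2} ∘ S_{3/2} ∘ D ∘ S_{-2} ∘ [D, θ])) f = -2160x + 2592

the image equals g(x) = -2160x + 2592


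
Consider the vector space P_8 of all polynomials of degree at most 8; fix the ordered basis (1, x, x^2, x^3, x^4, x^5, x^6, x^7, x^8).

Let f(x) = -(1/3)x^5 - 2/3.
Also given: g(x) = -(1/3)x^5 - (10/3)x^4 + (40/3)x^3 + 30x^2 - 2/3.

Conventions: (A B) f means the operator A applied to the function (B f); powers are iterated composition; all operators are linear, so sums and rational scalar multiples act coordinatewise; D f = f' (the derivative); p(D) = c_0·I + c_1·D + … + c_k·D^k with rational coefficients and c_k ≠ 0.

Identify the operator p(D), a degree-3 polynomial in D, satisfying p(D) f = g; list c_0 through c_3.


D^0 f = -(1/3)x^5 - 2/3
D^1 f = -(5/3)x^4
D^2 f = -(20/3)x^3
D^3 f = -20x^2
matching coefficients of g against c_0 f + c_1 Df + … from the top degree down determines the c_i
solution: c_0 = 1, c_1 = 2, c_2 = -2, c_3 = -3/2

p(D) = I + 2·D − 2·D^2 − (3/2)·D^3, i.e. c_0 = 1, c_1 = 2, c_2 = -2, c_3 = -3/2


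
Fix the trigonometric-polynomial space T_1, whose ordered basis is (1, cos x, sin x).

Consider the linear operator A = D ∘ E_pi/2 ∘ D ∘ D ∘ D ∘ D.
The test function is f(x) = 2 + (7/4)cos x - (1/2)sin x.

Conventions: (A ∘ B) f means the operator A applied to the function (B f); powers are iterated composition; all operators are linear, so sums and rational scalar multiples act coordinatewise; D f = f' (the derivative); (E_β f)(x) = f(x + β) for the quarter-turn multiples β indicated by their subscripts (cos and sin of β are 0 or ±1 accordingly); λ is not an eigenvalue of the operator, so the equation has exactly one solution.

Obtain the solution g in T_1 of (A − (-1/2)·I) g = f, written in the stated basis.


write g with unknown coordinates in the stated basis and equate coefficients in (A − (-1/2)·I) g = f
solving from the highest basis element down gives g = 4 - (7/2)cos x + sin x
check: A g = (7/2)cos x - sin x
so A g − (-1/2)·g = 2 + (7/4)cos x - (1/2)sin x = f ✓

the image equals g(x) = 4 - (7/2)cos x + sin x


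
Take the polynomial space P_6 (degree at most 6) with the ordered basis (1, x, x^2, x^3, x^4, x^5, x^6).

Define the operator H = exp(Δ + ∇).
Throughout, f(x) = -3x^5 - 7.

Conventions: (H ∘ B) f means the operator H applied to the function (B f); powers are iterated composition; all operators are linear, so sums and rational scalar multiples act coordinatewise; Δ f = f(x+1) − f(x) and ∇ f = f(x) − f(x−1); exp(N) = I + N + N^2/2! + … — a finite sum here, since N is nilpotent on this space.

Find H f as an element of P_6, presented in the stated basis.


order-1 term: -30x^4 - 60x^2 - 6
order-2 term: -120x^3 - 240x
order-3 term: -240x^2 - 240
order-4 term: -240x
order-5 term: -96
the series for exp(Δ + ∇) f terminates at order 5
exp(Δ + ∇) f = -3x^5 - 30x^4 - 120x^3 - 300x^2 - 480x - 349

g(x) = -3x^5 - 30x^4 - 120x^3 - 300x^2 - 480x - 349


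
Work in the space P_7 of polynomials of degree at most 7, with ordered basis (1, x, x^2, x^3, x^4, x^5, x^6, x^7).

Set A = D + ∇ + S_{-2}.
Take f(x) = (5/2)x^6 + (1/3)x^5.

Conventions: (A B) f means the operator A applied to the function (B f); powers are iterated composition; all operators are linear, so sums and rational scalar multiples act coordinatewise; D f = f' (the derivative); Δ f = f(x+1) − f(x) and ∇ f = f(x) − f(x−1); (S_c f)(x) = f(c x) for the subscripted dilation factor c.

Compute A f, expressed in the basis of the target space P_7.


D f = 15x^5 + (5/3)x^4
∇ f = 15x^5 - (215/6)x^4 + (140/3)x^3 - (205/6)x^2 + (40/3)x - 13/6
S_{-2} f = 160x^6 - (32/3)x^5
(D + ∇ + S_{-2}) f = 160x^6 + (58/3)x^5 - (205/6)x^4 + (140/3)x^3 - (205/6)x^2 + (40/3)x - 13/6

the result is g(x) = 160x^6 + (58/3)x^5 - (205/6)x^4 + (140/3)x^3 - (205/6)x^2 + (40/3)x - 13/6


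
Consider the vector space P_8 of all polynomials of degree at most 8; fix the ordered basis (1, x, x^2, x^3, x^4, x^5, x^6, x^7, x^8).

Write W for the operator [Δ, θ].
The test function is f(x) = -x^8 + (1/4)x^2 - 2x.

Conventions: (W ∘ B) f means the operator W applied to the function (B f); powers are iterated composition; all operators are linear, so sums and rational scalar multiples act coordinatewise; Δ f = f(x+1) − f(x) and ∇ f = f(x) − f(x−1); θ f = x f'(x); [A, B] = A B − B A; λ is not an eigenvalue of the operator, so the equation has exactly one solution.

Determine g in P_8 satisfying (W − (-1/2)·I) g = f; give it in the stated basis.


the result is g(x) = -2x^8 + 32x^7 - 224x^6 + 672x^5 + 1120x^4 - 16800x^3 + (108865/2)x^2 - 58918x - 12502

write g with unknown coordinates in the stated basis and equate coefficients in (W − (-1/2)·I) g = f
solving from the highest basis element down gives g = -2x^8 + 32x^7 - 224x^6 + 672x^5 + 1120x^4 - 16800x^3 + (108865/2)x^2 - 58918x - 12502
check: W g = -16x^7 + 112x^6 - 336x^5 - 560x^4 + 8400x^3 - 27216x^2 + 29457x + 6251
so W g − (-1/2)·g = -x^8 + (1/4)x^2 - 2x = f ✓


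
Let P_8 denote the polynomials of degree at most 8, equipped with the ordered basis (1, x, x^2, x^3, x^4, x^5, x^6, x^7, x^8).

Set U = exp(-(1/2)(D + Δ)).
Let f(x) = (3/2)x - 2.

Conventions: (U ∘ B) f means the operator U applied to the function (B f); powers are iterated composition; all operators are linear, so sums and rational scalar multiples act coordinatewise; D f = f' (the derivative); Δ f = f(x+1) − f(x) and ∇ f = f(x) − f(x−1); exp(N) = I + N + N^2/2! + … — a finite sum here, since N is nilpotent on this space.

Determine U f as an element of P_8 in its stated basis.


g(x) = (3/2)x - 7/2

order-1 term: -3/2
the series for exp(-(1/2)(D + Δ)) f terminates at order 1
exp(-(1/2)(D + Δ)) f = (3/2)x - 7/2


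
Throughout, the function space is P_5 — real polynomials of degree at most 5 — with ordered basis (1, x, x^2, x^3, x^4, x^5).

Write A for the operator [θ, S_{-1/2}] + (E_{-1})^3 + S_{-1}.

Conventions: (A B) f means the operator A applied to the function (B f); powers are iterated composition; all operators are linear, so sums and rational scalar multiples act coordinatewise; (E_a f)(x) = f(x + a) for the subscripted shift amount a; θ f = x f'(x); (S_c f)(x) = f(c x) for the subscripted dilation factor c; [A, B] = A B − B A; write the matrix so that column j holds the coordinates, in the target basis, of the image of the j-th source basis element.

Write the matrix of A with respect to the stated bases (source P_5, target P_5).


the matrix is [[2, -3, 9, -27, 81, -243]; [0, 0, -6, 27, -108, 405]; [0, 0, 2, -9, 54, -270]; [0, 0, 0, 0, -12, 90]; [0, 0, 0, 0, 2, -15]; [0, 0, 0, 0, 0, 0]] (rows listed top to bottom)

image of 1: 2
image of x: -3
image of x^2: 2x^2 - 6x + 9
image of x^3: -9x^2 + 27x - 27
image of x^4: 2x^4 - 12x^3 + 54x^2 - 108x + 81
image of x^5: -15x^4 + 90x^3 - 270x^2 + 405x - 243
each image's coordinates form column j of the matrix


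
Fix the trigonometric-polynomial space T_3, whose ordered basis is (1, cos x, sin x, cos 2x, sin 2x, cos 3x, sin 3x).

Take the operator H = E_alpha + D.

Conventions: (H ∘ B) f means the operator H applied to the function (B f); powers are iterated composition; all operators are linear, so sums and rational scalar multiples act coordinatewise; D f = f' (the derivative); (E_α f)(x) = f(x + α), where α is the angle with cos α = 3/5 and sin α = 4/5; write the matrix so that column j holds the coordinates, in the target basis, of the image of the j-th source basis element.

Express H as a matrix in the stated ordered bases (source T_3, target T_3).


the matrix is [[1, 0, 0, 0, 0, 0, 0]; [0, 3/5, 9/5, 0, 0, 0, 0]; [0, -9/5, 3/5, 0, 0, 0, 0]; [0, 0, 0, -7/25, 74/25, 0, 0]; [0, 0, 0, -74/25, -7/25, 0, 0]; [0, 0, 0, 0, 0, -117/125, 419/125]; [0, 0, 0, 0, 0, -419/125, -117/125]] (rows listed top to bottom)

image of 1: 1
image of cos x: (3/5)cos x - (9/5)sin x
image of sin x: (9/5)cos x + (3/5)sin x
image of cos 2x: -(7/25)cos 2x - (74/25)sin 2x
image of sin 2x: (74/25)cos 2x - (7/25)sin 2x
image of cos 3x: -(117/125)cos 3x - (419/125)sin 3x
image of sin 3x: (419/125)cos 3x - (117/125)sin 3x
each image's coordinates form column j of the matrix


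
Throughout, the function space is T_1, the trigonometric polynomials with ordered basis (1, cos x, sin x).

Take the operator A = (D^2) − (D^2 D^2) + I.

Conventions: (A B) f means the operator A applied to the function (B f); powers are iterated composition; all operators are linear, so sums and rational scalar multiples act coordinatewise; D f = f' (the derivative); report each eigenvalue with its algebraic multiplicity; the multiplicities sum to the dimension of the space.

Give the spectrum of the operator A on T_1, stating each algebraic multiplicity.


image of 1: 1
image of cos x: -cos x
image of sin x: -sin x
the matrix is diagonal; its diagonal is (1, -1, -1)
for a triangular matrix the eigenvalues are the diagonal entries, with algebraic multiplicity their repetition count

λ = -1 (multiplicity 2), λ = 1 (multiplicity 1)


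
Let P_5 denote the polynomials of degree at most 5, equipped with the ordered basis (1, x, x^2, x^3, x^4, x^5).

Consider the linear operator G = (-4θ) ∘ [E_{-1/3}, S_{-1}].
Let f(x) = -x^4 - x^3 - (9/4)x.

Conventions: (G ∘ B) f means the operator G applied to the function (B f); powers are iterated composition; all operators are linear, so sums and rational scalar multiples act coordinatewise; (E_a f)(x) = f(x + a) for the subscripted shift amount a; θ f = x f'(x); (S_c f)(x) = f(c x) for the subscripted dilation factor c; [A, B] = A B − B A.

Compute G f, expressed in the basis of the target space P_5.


S_{-1} f = -x^4 + x^3 + (9/4)x
E_{-1/3} S_{-1} f = -x^4 + (7/3)x^3 - (5/3)x^2 + (295/108)x - 259/324
E_{-1/3} f = -x^4 + (1/3)x^3 + (1/3)x^2 - (263/108)x + 251/324
S_{-1} E_{-1/3} f = -x^4 - (1/3)x^3 + (1/3)x^2 + (263/108)x + 251/324
[E_{-1/3}, S_{-1}] f = (8/3)x^3 - 2x^2 + (8/27)x - 85/54
θ [E_{-1/3}, S_{-1}] f = 8x^3 - 4x^2 + (8/27)x
(-4θ) [E_{-1/3}, S_{-1}] f = -32x^3 + 16x^2 - (32/27)x

the image equals g(x) = -32x^3 + 16x^2 - (32/27)x
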